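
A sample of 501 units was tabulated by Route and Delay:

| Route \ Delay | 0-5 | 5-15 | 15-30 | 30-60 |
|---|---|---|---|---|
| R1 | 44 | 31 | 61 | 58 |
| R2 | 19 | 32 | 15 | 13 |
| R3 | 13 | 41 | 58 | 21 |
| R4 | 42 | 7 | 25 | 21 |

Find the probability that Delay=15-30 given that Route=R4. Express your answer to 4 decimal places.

Total with Route=R4: 42 + 7 + 25 + 21 = 95.
P(Delay=15-30 | Route=R4) = 25/95 = 0.2632.

0.2632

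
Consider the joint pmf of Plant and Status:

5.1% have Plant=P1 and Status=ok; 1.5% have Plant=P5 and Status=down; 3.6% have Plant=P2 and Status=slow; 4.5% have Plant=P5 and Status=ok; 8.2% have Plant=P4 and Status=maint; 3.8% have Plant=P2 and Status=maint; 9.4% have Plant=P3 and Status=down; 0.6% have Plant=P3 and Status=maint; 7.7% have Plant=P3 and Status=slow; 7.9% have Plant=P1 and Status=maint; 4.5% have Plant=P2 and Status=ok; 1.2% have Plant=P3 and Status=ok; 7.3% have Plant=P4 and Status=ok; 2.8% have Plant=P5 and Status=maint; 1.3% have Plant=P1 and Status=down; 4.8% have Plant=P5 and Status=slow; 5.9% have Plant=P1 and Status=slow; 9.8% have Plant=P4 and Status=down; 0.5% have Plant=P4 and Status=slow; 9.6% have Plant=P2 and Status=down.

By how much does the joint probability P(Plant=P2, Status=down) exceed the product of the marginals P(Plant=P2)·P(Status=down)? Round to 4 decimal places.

P(Plant=P2) = 0.045 + 0.036 + 0.096 + 0.038 = 0.215.
P(Status=down) = 0.013 + 0.096 + 0.094 + 0.098 + 0.015 = 0.316.
P(Plant=P2, Status=down) − P(Plant=P2)P(Status=down) = 0.096 − 0.215×0.316 = 0.0281.

0.0281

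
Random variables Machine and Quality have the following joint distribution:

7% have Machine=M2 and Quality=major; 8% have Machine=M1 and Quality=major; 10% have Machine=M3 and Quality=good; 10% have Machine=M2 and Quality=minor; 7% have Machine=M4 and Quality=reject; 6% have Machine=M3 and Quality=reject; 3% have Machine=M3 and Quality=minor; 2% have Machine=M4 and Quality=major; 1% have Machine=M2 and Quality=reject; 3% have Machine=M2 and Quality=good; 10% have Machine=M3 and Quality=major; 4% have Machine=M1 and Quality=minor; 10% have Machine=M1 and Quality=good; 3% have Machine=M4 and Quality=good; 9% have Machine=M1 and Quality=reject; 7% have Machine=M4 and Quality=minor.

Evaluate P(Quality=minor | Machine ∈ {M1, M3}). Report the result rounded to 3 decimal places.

0.117

P(Machine=M1) = 0.10 + 0.04 + 0.08 + 0.09 = 0.31.
P(Machine=M3) = 0.10 + 0.03 + 0.10 + 0.06 = 0.29.
P(Machine ∈ {M1, M3}) = 0.31 + 0.29 = 0.60; P(Quality=minor, Machine ∈ {M1, M3}) = 0.04 + 0.03 = 0.07.
P(Quality=minor | Machine ∈ {M1, M3}) = 0.07/0.60 = 0.117.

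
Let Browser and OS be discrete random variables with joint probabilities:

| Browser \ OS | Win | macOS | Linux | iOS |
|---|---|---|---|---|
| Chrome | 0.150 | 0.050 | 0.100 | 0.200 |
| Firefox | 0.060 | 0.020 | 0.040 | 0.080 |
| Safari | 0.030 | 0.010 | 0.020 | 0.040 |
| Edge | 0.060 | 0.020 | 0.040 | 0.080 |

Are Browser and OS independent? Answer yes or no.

Every cell satisfies P(Browser,OS) = P(Browser)·P(OS). For instance P(Browser=Safari) = 0.100, P(OS=Win) = 0.300, and 0.100×0.300 = 0.030 matches the joint entry. So Browser and OS are independent.

yes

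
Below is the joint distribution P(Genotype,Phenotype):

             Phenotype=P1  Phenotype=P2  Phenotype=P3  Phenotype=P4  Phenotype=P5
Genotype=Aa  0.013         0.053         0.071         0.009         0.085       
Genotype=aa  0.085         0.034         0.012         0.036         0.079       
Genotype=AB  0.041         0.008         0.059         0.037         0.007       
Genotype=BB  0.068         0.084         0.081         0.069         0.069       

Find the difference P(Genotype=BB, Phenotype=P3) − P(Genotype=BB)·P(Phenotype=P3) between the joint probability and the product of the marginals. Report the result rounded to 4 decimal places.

-0.0017

P(Genotype=BB) = 0.068 + 0.084 + 0.081 + 0.069 + 0.069 = 0.371.
P(Phenotype=P3) = 0.071 + 0.012 + 0.059 + 0.081 = 0.223.
P(Genotype=BB, Phenotype=P3) − P(Genotype=BB)P(Phenotype=P3) = 0.081 − 0.371×0.223 = -0.0017.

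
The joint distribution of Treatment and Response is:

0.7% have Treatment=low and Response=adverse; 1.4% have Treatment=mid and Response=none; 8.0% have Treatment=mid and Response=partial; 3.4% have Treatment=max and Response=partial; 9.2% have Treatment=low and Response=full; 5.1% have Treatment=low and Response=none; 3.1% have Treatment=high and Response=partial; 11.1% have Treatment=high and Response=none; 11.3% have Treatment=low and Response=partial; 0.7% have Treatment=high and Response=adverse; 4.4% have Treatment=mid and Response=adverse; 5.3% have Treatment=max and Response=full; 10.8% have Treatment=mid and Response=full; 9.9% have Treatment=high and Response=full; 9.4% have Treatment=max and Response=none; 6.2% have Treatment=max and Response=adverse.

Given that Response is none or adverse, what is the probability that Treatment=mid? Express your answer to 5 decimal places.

0.14872

P(Response=none) = 0.051 + 0.014 + 0.111 + 0.094 = 0.270.
P(Response=adverse) = 0.007 + 0.044 + 0.007 + 0.062 = 0.120.
P(Response ∈ {none, adverse}) = 0.270 + 0.120 = 0.390; P(Treatment=mid, Response ∈ {none, adverse}) = 0.014 + 0.044 = 0.058.
P(Treatment=mid | Response ∈ {none, adverse}) = 0.058/0.390 = 0.14872.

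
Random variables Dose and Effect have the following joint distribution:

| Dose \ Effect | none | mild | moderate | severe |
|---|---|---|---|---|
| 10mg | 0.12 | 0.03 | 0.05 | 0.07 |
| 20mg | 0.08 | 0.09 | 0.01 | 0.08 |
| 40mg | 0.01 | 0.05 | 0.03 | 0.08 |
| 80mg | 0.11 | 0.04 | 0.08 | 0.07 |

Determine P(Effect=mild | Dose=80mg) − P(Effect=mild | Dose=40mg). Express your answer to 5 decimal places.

P(Dose=80mg) = 0.11 + 0.04 + 0.08 + 0.07 = 0.30; P(Effect=mild | Dose=80mg) = 0.04/0.30 = 0.133333.
P(Dose=40mg) = 0.01 + 0.05 + 0.03 + 0.08 = 0.17; P(Effect=mild | Dose=40mg) = 0.05/0.17 = 0.294118.
Difference = -0.16078.

-0.16078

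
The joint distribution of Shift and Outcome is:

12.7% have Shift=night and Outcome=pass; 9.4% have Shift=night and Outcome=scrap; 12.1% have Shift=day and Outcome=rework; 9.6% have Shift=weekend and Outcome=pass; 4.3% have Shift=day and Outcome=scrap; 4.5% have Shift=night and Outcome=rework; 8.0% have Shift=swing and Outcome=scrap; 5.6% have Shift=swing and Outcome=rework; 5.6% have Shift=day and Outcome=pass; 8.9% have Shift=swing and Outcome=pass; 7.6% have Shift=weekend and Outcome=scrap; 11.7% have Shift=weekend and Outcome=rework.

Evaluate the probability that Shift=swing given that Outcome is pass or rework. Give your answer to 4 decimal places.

0.2051

P(Outcome=pass) = 0.056 + 0.089 + 0.127 + 0.096 = 0.368.
P(Outcome=rework) = 0.121 + 0.056 + 0.045 + 0.117 = 0.339.
P(Outcome ∈ {pass, rework}) = 0.368 + 0.339 = 0.707; P(Shift=swing, Outcome ∈ {pass, rework}) = 0.089 + 0.056 = 0.145.
P(Shift=swing | Outcome ∈ {pass, rework}) = 0.145/0.707 = 0.2051.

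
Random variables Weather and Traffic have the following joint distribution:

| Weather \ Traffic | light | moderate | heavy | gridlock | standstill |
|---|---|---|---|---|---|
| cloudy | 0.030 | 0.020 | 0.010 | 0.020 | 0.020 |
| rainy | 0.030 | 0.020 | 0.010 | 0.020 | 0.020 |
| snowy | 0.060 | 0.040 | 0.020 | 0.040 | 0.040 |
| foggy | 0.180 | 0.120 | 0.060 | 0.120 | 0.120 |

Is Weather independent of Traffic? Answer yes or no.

yes

Every cell satisfies P(Weather,Traffic) = P(Weather)·P(Traffic). For instance P(Weather=snowy) = 0.200, P(Traffic=heavy) = 0.100, and 0.200×0.100 = 0.020 matches the joint entry. So Weather and Traffic are independent.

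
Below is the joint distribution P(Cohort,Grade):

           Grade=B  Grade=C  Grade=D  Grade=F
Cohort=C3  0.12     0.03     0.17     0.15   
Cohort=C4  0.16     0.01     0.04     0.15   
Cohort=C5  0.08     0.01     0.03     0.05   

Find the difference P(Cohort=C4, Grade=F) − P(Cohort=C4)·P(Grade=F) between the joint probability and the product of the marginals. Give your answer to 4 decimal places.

P(Cohort=C4) = 0.16 + 0.01 + 0.04 + 0.15 = 0.36.
P(Grade=F) = 0.15 + 0.15 + 0.05 = 0.35.
P(Cohort=C4, Grade=F) − P(Cohort=C4)P(Grade=F) = 0.15 − 0.36×0.35 = 0.0240.

0.0240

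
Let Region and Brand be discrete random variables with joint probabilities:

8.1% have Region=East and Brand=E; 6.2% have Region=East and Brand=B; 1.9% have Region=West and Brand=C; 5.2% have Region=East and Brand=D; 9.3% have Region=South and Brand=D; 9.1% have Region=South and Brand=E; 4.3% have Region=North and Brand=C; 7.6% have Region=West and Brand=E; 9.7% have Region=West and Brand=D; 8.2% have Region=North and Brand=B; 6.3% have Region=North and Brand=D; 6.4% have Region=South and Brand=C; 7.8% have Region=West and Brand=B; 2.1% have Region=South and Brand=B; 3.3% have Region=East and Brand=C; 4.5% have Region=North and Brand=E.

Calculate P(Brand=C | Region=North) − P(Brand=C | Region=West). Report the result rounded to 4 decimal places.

0.1142

P(Region=North) = 0.082 + 0.043 + 0.063 + 0.045 = 0.233; P(Brand=C | Region=North) = 0.043/0.233 = 0.18455.
P(Region=West) = 0.078 + 0.019 + 0.097 + 0.076 = 0.270; P(Brand=C | Region=West) = 0.019/0.270 = 0.07037.
Difference = 0.1142.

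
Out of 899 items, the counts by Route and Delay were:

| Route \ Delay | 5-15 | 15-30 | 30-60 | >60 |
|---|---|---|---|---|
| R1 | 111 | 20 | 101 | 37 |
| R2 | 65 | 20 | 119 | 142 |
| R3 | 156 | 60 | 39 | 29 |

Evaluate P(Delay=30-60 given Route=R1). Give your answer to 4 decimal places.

Total with Route=R1: 111 + 20 + 101 + 37 = 269.
P(Delay=30-60 | Route=R1) = 101/269 = 0.3755.

0.3755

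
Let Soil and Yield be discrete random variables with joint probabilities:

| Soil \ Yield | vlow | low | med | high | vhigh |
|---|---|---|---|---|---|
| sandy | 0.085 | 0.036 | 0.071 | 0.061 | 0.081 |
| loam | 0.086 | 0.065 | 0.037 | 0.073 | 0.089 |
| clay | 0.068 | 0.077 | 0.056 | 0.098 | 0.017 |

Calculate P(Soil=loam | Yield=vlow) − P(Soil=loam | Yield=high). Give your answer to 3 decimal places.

0.045

P(Yield=vlow) = 0.085 + 0.086 + 0.068 = 0.239; P(Soil=loam | Yield=vlow) = 0.086/0.239 = 0.3598.
P(Yield=high) = 0.061 + 0.073 + 0.098 = 0.232; P(Soil=loam | Yield=high) = 0.073/0.232 = 0.3147.
Difference = 0.045.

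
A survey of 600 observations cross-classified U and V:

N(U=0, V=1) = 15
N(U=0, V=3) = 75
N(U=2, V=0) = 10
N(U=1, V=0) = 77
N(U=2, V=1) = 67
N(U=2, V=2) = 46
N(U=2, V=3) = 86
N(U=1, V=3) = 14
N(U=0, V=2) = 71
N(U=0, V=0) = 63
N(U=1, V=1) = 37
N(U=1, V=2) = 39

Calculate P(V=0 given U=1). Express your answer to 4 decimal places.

0.4611

Total with U=1: 77 + 37 + 39 + 14 = 167.
P(V=0 | U=1) = 77/167 = 0.4611.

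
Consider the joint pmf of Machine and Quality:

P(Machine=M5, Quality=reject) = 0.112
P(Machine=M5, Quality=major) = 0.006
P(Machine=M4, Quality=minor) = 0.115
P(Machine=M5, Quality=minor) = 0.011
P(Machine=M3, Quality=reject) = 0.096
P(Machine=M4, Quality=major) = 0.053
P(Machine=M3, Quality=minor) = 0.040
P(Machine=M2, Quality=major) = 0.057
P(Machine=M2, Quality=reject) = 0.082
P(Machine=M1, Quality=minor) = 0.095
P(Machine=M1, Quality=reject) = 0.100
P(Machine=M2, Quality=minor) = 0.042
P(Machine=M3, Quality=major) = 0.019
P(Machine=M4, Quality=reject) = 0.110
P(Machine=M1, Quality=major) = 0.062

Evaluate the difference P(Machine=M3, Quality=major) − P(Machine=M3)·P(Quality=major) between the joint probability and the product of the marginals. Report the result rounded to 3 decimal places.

-0.012

P(Machine=M3) = 0.040 + 0.019 + 0.096 = 0.155.
P(Quality=major) = 0.062 + 0.057 + 0.019 + 0.053 + 0.006 = 0.197.
P(Machine=M3, Quality=major) − P(Machine=M3)P(Quality=major) = 0.019 − 0.155×0.197 = -0.012.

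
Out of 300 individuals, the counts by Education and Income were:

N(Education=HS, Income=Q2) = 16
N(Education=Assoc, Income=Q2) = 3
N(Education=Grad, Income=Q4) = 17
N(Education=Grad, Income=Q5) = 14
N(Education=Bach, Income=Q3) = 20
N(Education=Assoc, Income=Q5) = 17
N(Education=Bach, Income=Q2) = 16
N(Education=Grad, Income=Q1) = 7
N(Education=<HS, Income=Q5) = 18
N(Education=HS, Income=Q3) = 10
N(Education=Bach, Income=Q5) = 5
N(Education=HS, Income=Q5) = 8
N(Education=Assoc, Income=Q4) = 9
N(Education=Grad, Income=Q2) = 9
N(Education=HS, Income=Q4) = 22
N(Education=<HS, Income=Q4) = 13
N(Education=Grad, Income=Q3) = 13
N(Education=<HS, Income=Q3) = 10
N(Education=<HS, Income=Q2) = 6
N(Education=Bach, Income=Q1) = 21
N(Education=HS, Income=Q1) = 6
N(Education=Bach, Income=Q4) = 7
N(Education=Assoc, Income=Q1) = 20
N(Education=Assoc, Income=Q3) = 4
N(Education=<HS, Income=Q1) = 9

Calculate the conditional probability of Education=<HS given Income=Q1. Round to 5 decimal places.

Total with Income=Q1: 9 + 6 + 20 + 21 + 7 = 63.
P(Education=<HS | Income=Q1) = 9/63 = 0.14286.

0.14286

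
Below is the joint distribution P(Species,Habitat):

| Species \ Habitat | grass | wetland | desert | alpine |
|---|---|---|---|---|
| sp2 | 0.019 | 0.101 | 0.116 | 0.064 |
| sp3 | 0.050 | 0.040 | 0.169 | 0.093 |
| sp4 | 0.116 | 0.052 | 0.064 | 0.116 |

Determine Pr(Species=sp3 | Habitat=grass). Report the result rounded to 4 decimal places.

0.2703

P(Habitat=grass) = 0.019 + 0.050 + 0.116 = 0.185.
P(Species=sp3 | Habitat=grass) = 0.050/0.185 = 0.2703.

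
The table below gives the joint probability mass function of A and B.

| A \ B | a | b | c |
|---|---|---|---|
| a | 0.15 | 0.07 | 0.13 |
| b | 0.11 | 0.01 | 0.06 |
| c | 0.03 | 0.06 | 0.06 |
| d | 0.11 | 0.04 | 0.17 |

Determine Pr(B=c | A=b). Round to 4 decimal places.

0.3333

P(A=b) = 0.11 + 0.01 + 0.06 = 0.18.
P(B=c | A=b) = 0.06/0.18 = 0.3333.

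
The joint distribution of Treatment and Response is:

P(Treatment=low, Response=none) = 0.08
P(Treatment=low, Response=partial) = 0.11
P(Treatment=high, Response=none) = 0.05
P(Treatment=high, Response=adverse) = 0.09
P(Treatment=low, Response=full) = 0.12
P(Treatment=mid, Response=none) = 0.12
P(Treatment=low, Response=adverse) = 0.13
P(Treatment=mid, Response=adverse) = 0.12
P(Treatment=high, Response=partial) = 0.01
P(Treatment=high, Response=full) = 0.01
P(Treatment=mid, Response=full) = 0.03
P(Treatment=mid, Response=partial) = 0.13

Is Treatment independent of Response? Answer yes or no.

no

P(Treatment=low) = 0.44 and P(Response=full) = 0.16, so their product is 0.0704, but P(Treatment=low, Response=full) = 0.12. Since these differ, Treatment and Response are not independent.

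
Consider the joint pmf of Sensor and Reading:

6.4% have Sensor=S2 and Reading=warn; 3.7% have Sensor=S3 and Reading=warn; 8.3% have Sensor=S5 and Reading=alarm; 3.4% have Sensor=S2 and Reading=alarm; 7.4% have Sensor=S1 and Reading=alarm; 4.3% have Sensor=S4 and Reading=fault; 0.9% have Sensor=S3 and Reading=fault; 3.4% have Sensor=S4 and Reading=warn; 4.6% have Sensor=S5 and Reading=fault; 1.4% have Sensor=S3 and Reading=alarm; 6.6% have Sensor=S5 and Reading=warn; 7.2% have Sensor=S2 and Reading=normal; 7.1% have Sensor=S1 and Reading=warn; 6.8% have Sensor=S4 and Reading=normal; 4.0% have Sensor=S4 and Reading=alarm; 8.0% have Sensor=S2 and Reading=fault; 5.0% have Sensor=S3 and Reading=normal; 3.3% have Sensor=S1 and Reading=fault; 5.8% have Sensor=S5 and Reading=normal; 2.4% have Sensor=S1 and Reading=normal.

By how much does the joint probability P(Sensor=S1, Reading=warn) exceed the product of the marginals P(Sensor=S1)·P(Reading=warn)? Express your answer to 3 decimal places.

0.016

P(Sensor=S1) = 0.024 + 0.071 + 0.074 + 0.033 = 0.202.
P(Reading=warn) = 0.071 + 0.064 + 0.037 + 0.034 + 0.066 = 0.272.
P(Sensor=S1, Reading=warn) − P(Sensor=S1)P(Reading=warn) = 0.071 − 0.202×0.272 = 0.016.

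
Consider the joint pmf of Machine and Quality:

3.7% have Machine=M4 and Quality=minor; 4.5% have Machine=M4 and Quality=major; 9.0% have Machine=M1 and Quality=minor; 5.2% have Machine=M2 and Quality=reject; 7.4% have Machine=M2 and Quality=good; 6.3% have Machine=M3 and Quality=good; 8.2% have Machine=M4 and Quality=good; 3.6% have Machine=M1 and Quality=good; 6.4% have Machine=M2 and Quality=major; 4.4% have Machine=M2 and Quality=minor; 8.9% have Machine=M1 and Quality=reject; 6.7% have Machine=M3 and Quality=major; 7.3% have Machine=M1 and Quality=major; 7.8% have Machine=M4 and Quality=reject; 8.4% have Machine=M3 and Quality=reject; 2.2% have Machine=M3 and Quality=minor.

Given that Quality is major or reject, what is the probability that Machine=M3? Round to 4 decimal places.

0.2736

P(Quality=major) = 0.073 + 0.064 + 0.067 + 0.045 = 0.249.
P(Quality=reject) = 0.089 + 0.052 + 0.084 + 0.078 = 0.303.
P(Quality ∈ {major, reject}) = 0.249 + 0.303 = 0.552; P(Machine=M3, Quality ∈ {major, reject}) = 0.067 + 0.084 = 0.151.
P(Machine=M3 | Quality ∈ {major, reject}) = 0.151/0.552 = 0.2736.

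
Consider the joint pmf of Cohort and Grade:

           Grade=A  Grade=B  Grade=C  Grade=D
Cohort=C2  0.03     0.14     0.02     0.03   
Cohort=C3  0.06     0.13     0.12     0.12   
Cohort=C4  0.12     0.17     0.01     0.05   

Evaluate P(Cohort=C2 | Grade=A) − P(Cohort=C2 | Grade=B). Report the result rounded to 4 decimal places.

P(Grade=A) = 0.03 + 0.06 + 0.12 = 0.21; P(Cohort=C2 | Grade=A) = 0.03/0.21 = 0.14286.
P(Grade=B) = 0.14 + 0.13 + 0.17 = 0.44; P(Cohort=C2 | Grade=B) = 0.14/0.44 = 0.31818.
Difference = -0.1753.

-0.1753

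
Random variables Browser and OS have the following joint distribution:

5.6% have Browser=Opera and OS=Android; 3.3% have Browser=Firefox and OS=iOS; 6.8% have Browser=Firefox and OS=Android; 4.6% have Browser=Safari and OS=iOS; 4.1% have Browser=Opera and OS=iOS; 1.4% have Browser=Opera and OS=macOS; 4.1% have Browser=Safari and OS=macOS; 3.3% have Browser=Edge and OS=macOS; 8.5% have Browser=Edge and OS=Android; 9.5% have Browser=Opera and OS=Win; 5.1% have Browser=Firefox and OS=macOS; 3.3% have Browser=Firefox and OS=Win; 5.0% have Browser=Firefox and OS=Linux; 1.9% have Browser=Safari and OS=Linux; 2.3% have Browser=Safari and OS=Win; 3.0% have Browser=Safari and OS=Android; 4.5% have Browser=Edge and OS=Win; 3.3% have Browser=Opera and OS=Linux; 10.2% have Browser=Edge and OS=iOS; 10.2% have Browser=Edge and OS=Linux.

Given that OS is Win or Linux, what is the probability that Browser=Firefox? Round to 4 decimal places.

P(OS=Win) = 0.033 + 0.023 + 0.045 + 0.095 = 0.196.
P(OS=Linux) = 0.050 + 0.019 + 0.102 + 0.033 = 0.204.
P(OS ∈ {Win, Linux}) = 0.196 + 0.204 = 0.400; P(Browser=Firefox, OS ∈ {Win, Linux}) = 0.033 + 0.050 = 0.083.
P(Browser=Firefox | OS ∈ {Win, Linux}) = 0.083/0.400 = 0.2075.

0.2075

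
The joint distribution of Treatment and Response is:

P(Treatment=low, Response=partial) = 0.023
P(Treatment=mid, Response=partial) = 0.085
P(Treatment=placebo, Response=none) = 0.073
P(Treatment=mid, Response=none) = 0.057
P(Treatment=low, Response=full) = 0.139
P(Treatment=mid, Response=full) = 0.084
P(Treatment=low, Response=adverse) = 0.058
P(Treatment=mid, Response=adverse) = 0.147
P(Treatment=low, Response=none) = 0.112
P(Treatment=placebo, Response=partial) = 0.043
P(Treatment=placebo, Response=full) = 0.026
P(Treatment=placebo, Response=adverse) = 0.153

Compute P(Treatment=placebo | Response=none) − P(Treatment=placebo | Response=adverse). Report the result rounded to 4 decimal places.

-0.1257

P(Response=none) = 0.073 + 0.112 + 0.057 = 0.242; P(Treatment=placebo | Response=none) = 0.073/0.242 = 0.30165.
P(Response=adverse) = 0.153 + 0.058 + 0.147 = 0.358; P(Treatment=placebo | Response=adverse) = 0.153/0.358 = 0.42737.
Difference = -0.1257.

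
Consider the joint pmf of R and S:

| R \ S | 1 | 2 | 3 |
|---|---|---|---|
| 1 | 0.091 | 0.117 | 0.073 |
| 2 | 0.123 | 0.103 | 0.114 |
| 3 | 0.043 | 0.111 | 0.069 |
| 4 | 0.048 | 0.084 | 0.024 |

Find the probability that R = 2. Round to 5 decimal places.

P(R=2) = 0.123 + 0.103 + 0.114 = 0.340.

0.34000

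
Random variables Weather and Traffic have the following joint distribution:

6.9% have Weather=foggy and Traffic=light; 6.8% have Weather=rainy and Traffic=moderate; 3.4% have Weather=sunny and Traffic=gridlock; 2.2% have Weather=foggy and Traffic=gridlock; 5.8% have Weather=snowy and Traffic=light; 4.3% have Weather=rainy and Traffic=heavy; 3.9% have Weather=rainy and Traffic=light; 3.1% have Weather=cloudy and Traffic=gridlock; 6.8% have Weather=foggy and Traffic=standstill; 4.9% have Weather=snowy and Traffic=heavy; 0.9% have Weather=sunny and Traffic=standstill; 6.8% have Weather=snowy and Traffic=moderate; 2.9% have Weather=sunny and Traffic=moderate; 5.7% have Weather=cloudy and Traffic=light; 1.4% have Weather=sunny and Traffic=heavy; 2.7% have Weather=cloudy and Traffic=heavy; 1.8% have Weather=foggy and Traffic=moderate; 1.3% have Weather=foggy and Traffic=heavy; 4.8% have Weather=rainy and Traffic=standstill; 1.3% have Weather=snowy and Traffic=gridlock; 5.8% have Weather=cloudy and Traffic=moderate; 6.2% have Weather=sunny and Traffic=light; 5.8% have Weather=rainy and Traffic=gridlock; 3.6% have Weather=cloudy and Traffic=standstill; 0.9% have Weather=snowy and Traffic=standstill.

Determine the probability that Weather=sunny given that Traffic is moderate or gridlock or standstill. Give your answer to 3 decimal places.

0.127

P(Traffic=moderate) = 0.029 + 0.058 + 0.068 + 0.068 + 0.018 = 0.241.
P(Traffic=gridlock) = 0.034 + 0.031 + 0.058 + 0.013 + 0.022 = 0.158.
P(Traffic=standstill) = 0.009 + 0.036 + 0.048 + 0.009 + 0.068 = 0.170.
P(Traffic ∈ {moderate, gridlock, standstill}) = 0.241 + 0.158 + 0.170 = 0.569; P(Weather=sunny, Traffic ∈ {moderate, gridlock, standstill}) = 0.029 + 0.034 + 0.009 = 0.072.
P(Weather=sunny | Traffic ∈ {moderate, gridlock, standstill}) = 0.072/0.569 = 0.127.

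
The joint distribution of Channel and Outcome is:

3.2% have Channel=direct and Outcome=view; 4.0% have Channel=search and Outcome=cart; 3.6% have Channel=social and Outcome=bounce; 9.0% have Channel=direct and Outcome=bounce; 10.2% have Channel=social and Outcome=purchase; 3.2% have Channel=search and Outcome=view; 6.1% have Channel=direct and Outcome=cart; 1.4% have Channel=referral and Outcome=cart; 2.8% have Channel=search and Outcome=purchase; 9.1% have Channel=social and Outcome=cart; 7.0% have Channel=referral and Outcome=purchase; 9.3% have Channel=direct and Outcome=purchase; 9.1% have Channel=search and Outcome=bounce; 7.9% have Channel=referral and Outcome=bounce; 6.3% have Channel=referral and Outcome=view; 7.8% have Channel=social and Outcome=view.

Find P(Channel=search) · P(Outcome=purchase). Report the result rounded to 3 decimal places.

P(Channel=search) = 0.091 + 0.032 + 0.040 + 0.028 = 0.191.
P(Outcome=purchase) = 0.028 + 0.102 + 0.093 + 0.070 = 0.293.
Product: 0.191 × 0.293 = 0.056.

0.056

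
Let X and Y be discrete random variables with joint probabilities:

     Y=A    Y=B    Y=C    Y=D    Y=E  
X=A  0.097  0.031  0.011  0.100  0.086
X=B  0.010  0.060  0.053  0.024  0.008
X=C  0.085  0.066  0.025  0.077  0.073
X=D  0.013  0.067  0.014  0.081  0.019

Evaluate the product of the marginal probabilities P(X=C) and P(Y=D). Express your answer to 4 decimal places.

P(X=C) = 0.085 + 0.066 + 0.025 + 0.077 + 0.073 = 0.326.
P(Y=D) = 0.100 + 0.024 + 0.077 + 0.081 = 0.282.
Product: 0.326 × 0.282 = 0.0919.

0.0919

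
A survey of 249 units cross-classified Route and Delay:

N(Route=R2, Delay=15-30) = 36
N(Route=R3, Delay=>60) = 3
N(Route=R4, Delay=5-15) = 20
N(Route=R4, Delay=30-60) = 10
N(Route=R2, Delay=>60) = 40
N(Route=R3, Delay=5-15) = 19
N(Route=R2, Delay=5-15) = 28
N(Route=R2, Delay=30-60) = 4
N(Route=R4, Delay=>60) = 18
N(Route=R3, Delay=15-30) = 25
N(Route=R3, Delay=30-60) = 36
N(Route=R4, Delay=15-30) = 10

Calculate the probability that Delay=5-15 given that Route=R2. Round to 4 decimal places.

Total with Route=R2: 28 + 36 + 4 + 40 = 108.
P(Delay=5-15 | Route=R2) = 28/108 = 0.2593.

0.2593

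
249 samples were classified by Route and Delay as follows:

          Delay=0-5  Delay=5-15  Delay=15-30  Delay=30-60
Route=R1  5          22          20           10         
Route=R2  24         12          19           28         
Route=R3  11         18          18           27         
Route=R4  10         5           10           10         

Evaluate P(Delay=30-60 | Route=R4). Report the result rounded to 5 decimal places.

Total with Route=R4: 10 + 5 + 10 + 10 = 35.
P(Delay=30-60 | Route=R4) = 10/35 = 0.28571.

0.28571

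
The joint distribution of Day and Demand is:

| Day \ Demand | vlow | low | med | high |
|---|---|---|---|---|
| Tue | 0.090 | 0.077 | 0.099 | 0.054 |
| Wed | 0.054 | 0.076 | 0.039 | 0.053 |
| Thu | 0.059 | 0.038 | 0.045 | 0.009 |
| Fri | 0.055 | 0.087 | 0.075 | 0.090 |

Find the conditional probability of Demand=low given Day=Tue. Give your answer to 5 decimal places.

P(Day=Tue) = 0.090 + 0.077 + 0.099 + 0.054 = 0.320.
P(Demand=low | Day=Tue) = 0.077/0.320 = 0.24063.

0.24063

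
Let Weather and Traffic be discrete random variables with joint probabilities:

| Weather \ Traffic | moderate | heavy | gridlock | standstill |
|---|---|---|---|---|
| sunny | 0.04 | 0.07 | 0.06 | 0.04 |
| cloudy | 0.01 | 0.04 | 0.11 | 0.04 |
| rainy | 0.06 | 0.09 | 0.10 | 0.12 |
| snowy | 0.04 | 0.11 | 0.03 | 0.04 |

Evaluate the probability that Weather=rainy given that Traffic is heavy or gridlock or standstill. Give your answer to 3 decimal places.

P(Traffic=heavy) = 0.07 + 0.04 + 0.09 + 0.11 = 0.31.
P(Traffic=gridlock) = 0.06 + 0.11 + 0.10 + 0.03 = 0.30.
P(Traffic=standstill) = 0.04 + 0.04 + 0.12 + 0.04 = 0.24.
P(Traffic ∈ {heavy, gridlock, standstill}) = 0.31 + 0.30 + 0.24 = 0.85; P(Weather=rainy, Traffic ∈ {heavy, gridlock, standstill}) = 0.09 + 0.10 + 0.12 = 0.31.
P(Weather=rainy | Traffic ∈ {heavy, gridlock, standstill}) = 0.31/0.85 = 0.365.

0.365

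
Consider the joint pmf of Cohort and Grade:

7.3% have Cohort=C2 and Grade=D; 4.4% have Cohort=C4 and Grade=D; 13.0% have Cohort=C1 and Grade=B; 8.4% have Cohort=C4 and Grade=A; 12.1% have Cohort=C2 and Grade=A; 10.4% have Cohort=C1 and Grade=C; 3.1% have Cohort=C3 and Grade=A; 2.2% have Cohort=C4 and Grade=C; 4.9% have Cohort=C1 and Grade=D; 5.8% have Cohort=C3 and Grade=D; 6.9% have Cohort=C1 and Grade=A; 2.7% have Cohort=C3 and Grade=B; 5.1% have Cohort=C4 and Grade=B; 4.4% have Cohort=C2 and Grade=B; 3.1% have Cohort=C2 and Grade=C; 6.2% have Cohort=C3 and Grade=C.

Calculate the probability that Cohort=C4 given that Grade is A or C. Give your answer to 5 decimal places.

P(Grade=A) = 0.069 + 0.121 + 0.031 + 0.084 = 0.305.
P(Grade=C) = 0.104 + 0.031 + 0.062 + 0.022 = 0.219.
P(Grade ∈ {A, C}) = 0.305 + 0.219 = 0.524; P(Cohort=C4, Grade ∈ {A, C}) = 0.084 + 0.022 = 0.106.
P(Cohort=C4 | Grade ∈ {A, C}) = 0.106/0.524 = 0.20229.

0.20229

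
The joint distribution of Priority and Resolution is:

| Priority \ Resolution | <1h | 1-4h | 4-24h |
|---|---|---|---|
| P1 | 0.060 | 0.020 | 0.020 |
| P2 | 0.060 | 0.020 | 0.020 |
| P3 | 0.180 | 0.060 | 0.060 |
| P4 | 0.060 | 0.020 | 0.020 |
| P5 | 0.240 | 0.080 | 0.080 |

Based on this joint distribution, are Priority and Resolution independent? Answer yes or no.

yes

Every cell satisfies P(Priority,Resolution) = P(Priority)·P(Resolution). For instance P(Priority=P2) = 0.100, P(Resolution=<1h) = 0.600, and 0.100×0.600 = 0.060 matches the joint entry. So Priority and Resolution are independent.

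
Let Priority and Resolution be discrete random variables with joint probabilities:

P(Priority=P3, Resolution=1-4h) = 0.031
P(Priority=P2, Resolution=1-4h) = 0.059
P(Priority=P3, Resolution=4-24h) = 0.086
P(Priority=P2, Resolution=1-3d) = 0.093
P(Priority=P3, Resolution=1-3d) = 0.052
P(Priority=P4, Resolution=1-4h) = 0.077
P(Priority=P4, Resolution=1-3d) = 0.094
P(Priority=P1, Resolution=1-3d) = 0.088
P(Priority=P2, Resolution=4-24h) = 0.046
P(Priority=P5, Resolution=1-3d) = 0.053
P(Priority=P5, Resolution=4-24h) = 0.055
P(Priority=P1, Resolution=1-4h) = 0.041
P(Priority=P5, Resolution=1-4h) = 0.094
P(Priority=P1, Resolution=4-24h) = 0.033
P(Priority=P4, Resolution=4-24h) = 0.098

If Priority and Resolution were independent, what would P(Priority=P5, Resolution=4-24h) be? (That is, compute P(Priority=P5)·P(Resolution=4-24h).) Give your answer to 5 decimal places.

P(Priority=P5) = 0.094 + 0.055 + 0.053 = 0.202.
P(Resolution=4-24h) = 0.033 + 0.046 + 0.086 + 0.098 + 0.055 = 0.318.
Product: 0.202 × 0.318 = 0.06424.

0.06424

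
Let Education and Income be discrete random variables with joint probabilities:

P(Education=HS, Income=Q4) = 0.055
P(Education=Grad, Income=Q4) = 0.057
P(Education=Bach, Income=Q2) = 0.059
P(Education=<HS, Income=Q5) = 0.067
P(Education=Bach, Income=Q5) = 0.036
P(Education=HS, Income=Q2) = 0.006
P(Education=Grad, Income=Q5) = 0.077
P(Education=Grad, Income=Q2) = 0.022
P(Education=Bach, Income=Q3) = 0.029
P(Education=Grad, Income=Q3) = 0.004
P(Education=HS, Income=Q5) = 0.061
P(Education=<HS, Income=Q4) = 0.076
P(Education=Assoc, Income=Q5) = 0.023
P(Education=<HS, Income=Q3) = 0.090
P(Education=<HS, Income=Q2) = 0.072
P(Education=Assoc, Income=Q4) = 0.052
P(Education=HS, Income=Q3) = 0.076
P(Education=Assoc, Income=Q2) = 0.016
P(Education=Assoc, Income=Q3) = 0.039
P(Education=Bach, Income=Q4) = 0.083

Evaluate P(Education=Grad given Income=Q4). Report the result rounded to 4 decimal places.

0.1765

P(Income=Q4) = 0.076 + 0.055 + 0.052 + 0.083 + 0.057 = 0.323.
P(Education=Grad | Income=Q4) = 0.057/0.323 = 0.1765.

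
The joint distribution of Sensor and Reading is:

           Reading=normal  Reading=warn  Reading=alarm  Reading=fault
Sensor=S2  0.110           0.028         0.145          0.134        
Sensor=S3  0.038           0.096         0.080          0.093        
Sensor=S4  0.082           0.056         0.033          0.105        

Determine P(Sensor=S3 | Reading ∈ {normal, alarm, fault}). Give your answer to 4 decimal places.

0.2573

P(Reading=normal) = 0.110 + 0.038 + 0.082 = 0.230.
P(Reading=alarm) = 0.145 + 0.080 + 0.033 = 0.258.
P(Reading=fault) = 0.134 + 0.093 + 0.105 = 0.332.
P(Reading ∈ {normal, alarm, fault}) = 0.230 + 0.258 + 0.332 = 0.820; P(Sensor=S3, Reading ∈ {normal, alarm, fault}) = 0.038 + 0.080 + 0.093 = 0.211.
P(Sensor=S3 | Reading ∈ {normal, alarm, fault}) = 0.211/0.820 = 0.2573.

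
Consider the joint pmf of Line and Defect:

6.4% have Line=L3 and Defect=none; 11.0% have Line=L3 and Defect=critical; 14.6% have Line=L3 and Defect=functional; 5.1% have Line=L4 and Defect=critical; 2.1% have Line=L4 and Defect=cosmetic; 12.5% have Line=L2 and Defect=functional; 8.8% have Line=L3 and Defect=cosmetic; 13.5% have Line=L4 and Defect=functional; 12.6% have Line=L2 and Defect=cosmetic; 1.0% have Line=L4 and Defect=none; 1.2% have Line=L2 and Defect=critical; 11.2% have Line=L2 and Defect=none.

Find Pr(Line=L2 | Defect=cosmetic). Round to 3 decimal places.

0.536

P(Defect=cosmetic) = 0.126 + 0.088 + 0.021 = 0.235.
P(Line=L2 | Defect=cosmetic) = 0.126/0.235 = 0.536.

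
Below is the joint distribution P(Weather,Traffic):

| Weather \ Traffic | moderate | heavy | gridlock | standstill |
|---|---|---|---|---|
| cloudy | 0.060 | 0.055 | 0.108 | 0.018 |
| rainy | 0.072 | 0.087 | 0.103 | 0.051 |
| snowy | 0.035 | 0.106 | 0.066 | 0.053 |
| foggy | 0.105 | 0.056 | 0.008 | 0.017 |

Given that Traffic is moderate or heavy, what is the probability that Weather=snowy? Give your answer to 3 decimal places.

0.245

P(Traffic=moderate) = 0.060 + 0.072 + 0.035 + 0.105 = 0.272.
P(Traffic=heavy) = 0.055 + 0.087 + 0.106 + 0.056 = 0.304.
P(Traffic ∈ {moderate, heavy}) = 0.272 + 0.304 = 0.576; P(Weather=snowy, Traffic ∈ {moderate, heavy}) = 0.035 + 0.106 = 0.141.
P(Weather=snowy | Traffic ∈ {moderate, heavy}) = 0.141/0.576 = 0.245.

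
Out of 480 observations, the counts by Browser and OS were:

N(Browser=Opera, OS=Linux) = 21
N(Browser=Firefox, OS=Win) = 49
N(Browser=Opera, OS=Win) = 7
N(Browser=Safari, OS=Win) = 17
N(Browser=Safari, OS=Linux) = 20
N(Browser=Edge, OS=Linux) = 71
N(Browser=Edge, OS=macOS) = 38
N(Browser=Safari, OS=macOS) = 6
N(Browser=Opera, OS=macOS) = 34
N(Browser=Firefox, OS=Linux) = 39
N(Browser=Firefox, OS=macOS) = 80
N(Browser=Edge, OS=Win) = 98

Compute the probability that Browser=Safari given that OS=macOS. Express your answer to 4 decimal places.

Total with OS=macOS: 80 + 6 + 38 + 34 = 158.
P(Browser=Safari | OS=macOS) = 6/158 = 0.0380.

0.0380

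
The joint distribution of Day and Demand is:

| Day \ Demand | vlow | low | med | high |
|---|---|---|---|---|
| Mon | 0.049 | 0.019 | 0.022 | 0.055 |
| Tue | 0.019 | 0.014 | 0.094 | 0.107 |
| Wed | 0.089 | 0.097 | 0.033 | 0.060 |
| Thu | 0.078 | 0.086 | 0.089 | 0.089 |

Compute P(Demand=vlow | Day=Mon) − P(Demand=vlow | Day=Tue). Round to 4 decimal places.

0.2567

P(Day=Mon) = 0.049 + 0.019 + 0.022 + 0.055 = 0.145; P(Demand=vlow | Day=Mon) = 0.049/0.145 = 0.33793.
P(Day=Tue) = 0.019 + 0.014 + 0.094 + 0.107 = 0.234; P(Demand=vlow | Day=Tue) = 0.019/0.234 = 0.08120.
Difference = 0.2567.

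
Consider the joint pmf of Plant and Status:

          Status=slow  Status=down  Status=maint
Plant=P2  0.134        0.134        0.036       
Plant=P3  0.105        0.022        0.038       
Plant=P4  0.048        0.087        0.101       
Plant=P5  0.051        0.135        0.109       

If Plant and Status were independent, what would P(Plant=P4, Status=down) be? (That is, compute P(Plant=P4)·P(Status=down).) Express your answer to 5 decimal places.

0.08921

P(Plant=P4) = 0.048 + 0.087 + 0.101 = 0.236.
P(Status=down) = 0.134 + 0.022 + 0.087 + 0.135 = 0.378.
Product: 0.236 × 0.378 = 0.08921.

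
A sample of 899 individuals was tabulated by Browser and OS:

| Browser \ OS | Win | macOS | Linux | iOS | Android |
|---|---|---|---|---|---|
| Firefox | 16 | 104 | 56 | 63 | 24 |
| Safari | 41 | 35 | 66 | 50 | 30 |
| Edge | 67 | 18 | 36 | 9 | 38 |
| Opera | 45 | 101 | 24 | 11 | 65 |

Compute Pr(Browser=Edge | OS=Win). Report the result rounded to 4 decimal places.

0.3964

Total with OS=Win: 16 + 41 + 67 + 45 = 169.
P(Browser=Edge | OS=Win) = 67/169 = 0.3964.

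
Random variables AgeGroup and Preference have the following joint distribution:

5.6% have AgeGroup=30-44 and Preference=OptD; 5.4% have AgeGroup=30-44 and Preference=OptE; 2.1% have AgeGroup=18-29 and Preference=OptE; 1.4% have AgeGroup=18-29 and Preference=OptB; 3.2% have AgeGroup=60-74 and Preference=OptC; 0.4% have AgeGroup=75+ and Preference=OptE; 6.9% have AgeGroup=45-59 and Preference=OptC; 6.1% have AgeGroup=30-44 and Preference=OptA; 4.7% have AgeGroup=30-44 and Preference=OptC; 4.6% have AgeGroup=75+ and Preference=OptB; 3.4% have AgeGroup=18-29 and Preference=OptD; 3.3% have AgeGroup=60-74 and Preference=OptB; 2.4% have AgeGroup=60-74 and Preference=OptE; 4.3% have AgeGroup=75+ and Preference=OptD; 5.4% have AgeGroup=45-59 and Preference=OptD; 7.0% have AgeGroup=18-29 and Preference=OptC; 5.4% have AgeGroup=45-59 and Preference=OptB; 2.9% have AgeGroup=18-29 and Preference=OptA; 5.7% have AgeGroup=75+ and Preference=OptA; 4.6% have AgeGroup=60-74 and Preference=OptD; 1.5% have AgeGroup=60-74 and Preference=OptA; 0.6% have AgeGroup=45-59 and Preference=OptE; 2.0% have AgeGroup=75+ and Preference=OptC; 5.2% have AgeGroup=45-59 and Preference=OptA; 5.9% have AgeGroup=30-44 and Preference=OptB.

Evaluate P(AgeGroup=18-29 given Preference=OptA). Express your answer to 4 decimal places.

P(Preference=OptA) = 0.029 + 0.061 + 0.052 + 0.015 + 0.057 = 0.214.
P(AgeGroup=18-29 | Preference=OptA) = 0.029/0.214 = 0.1355.

0.1355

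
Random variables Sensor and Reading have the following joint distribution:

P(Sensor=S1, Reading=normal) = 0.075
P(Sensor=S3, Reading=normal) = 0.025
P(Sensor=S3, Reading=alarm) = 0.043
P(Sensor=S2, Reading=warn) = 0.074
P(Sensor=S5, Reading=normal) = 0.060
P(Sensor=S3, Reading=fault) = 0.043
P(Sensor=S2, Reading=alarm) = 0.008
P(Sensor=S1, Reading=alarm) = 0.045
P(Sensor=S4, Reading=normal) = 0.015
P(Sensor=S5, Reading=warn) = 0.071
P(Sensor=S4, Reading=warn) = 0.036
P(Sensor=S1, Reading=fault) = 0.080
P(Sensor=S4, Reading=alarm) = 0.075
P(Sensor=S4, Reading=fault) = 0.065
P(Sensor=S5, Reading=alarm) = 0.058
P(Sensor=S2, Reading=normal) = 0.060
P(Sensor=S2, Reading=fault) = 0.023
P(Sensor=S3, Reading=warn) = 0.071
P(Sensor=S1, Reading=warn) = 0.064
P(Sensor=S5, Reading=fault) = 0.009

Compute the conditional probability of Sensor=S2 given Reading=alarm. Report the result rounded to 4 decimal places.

P(Reading=alarm) = 0.045 + 0.008 + 0.043 + 0.075 + 0.058 = 0.229.
P(Sensor=S2 | Reading=alarm) = 0.008/0.229 = 0.0349.

0.0349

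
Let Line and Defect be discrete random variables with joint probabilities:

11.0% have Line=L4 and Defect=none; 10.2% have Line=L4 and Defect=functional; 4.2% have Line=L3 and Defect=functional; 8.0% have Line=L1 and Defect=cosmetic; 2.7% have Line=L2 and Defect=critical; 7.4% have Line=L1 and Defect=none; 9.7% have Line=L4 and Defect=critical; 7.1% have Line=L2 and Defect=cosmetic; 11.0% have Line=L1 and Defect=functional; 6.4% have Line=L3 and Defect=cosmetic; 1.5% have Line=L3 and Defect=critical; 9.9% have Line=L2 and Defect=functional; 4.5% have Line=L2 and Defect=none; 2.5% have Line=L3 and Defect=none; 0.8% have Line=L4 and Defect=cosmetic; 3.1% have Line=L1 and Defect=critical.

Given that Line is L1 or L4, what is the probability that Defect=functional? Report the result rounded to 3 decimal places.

0.346

P(Line=L1) = 0.074 + 0.080 + 0.110 + 0.031 = 0.295.
P(Line=L4) = 0.110 + 0.008 + 0.102 + 0.097 = 0.317.
P(Line ∈ {L1, L4}) = 0.295 + 0.317 = 0.612; P(Defect=functional, Line ∈ {L1, L4}) = 0.110 + 0.102 = 0.212.
P(Defect=functional | Line ∈ {L1, L4}) = 0.212/0.612 = 0.346.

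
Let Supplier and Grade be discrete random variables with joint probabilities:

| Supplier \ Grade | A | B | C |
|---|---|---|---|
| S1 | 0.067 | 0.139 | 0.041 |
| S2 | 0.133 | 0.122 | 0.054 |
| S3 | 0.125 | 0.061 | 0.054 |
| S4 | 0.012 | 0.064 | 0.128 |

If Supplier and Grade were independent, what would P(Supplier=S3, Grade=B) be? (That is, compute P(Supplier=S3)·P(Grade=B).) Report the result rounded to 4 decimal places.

P(Supplier=S3) = 0.125 + 0.061 + 0.054 = 0.240.
P(Grade=B) = 0.139 + 0.122 + 0.061 + 0.064 = 0.386.
Product: 0.240 × 0.386 = 0.0926.

0.0926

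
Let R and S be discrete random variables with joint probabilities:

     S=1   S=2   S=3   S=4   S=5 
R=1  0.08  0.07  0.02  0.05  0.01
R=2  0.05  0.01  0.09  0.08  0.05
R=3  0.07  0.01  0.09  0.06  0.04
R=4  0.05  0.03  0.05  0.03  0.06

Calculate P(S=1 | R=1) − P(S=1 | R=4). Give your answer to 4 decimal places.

P(R=1) = 0.08 + 0.07 + 0.02 + 0.05 + 0.01 = 0.23; P(S=1 | R=1) = 0.08/0.23 = 0.34783.
P(R=4) = 0.05 + 0.03 + 0.05 + 0.03 + 0.06 = 0.22; P(S=1 | R=4) = 0.05/0.22 = 0.22727.
Difference = 0.1206.

0.1206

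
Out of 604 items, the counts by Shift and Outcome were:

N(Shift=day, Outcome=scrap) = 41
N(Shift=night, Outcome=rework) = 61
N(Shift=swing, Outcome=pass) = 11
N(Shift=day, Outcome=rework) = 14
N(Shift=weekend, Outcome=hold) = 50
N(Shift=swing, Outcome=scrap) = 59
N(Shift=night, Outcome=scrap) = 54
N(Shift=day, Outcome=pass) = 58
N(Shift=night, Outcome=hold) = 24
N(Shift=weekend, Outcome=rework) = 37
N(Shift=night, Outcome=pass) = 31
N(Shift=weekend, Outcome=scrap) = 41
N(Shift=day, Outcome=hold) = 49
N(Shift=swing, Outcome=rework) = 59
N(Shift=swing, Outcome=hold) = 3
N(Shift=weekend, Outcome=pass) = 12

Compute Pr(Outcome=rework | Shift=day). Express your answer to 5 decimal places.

Total with Shift=day: 58 + 14 + 41 + 49 = 162.
P(Outcome=rework | Shift=day) = 14/162 = 0.08642.

0.08642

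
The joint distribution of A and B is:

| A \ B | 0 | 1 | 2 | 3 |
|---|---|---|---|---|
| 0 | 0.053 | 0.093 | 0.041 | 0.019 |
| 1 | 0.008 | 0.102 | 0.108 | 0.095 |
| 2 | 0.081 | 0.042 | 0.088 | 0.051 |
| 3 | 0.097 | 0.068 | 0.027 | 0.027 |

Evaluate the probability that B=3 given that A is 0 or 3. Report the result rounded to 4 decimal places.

P(A=0) = 0.053 + 0.093 + 0.041 + 0.019 = 0.206.
P(A=3) = 0.097 + 0.068 + 0.027 + 0.027 = 0.219.
P(A ∈ {0, 3}) = 0.206 + 0.219 = 0.425; P(B=3, A ∈ {0, 3}) = 0.019 + 0.027 = 0.046.
P(B=3 | A ∈ {0, 3}) = 0.046/0.425 = 0.1082.

0.1082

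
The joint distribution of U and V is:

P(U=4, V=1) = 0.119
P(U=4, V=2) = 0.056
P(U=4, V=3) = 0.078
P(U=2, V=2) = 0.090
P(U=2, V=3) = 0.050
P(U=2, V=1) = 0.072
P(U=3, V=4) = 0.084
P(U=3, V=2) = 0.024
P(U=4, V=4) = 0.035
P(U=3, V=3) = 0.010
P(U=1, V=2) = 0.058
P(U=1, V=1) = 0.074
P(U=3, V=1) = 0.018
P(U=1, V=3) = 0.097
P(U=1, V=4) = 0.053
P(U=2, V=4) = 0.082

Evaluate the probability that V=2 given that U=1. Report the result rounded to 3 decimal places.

0.206

P(U=1) = 0.074 + 0.058 + 0.097 + 0.053 = 0.282.
P(V=2 | U=1) = 0.058/0.282 = 0.206.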